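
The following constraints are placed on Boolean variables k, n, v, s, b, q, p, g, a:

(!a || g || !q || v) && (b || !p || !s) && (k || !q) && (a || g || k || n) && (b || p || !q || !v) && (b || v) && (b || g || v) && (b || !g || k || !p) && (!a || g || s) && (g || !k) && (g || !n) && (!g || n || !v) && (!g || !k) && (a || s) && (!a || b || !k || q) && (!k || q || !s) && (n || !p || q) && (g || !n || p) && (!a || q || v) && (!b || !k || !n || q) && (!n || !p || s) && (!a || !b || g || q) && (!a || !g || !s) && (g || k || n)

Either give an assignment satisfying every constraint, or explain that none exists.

k=F, n=F, v=F, s=T, b=T, q=F, p=F, g=T, a=F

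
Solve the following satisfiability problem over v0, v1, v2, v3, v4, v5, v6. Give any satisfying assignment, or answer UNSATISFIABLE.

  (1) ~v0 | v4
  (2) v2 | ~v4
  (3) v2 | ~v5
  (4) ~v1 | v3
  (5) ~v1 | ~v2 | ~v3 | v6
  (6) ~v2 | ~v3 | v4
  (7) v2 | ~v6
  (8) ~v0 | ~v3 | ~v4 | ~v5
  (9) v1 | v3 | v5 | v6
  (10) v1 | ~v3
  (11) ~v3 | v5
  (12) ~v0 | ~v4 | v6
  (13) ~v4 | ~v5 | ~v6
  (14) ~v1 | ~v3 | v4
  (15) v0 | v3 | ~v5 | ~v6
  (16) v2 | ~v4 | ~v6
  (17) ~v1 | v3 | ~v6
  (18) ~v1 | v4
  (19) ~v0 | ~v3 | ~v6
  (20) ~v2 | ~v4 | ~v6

v0 = False, v1 = False, v2 = True, v3 = False, v4 = True, v5 = True, v6 = False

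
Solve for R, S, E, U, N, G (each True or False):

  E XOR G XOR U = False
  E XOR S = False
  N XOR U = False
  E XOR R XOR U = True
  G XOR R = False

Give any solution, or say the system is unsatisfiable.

Adding constraints 1, 4, 5 mod 2: every variable appears an even number of times on the left, so the left side is 0.
But the right sides sum to 1 (mod 2). 0 ≠ 1 — the system is inconsistent.

The formula is unsatisfiable.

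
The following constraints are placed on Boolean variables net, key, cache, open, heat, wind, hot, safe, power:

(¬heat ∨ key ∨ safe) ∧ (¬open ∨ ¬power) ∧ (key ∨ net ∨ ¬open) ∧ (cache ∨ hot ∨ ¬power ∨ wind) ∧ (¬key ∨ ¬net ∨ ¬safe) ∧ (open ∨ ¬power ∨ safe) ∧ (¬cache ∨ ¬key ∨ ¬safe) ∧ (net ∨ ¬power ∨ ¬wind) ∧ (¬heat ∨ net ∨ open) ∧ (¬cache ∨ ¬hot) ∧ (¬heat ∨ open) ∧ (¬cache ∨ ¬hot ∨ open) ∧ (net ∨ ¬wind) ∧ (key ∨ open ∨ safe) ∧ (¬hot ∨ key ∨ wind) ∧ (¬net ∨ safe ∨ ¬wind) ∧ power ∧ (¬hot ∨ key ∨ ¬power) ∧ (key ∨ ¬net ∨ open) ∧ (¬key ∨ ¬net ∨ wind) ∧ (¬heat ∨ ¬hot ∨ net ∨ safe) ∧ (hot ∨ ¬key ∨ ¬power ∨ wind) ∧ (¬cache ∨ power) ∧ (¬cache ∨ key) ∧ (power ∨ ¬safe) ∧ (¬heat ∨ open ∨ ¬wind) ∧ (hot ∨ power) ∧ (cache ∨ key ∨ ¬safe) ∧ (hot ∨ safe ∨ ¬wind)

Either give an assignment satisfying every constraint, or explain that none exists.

net = False; key = True; cache = False; open = False; heat = False; wind = False; hot = True; safe = True; power = True

Unit clause (power) forces power = True.
In (¬open ∨ ¬power) only ¬open is left, so open = False.
In (open ∨ ¬power ∨ safe) only safe is left, so safe = True.
In (¬heat ∨ open) only ¬heat is left, so heat = False.
Try net = True:
  (¬key ∨ ¬net ∨ ¬safe) forces key = False.
  clause (key ∨ ¬net ∨ open) is falsified — backtrack.
So net = False.
  then (net ∨ ¬power ∨ ¬wind) forces wind = False.
Set key = True.
  then (¬cache ∨ ¬key ∨ ¬safe) forces cache = False.
  then (hot ∨ ¬key ∨ ¬power ∨ wind) forces hot = True.
All clauses satisfied.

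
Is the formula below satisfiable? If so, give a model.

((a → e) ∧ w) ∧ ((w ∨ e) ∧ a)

w = True, a = True, e = True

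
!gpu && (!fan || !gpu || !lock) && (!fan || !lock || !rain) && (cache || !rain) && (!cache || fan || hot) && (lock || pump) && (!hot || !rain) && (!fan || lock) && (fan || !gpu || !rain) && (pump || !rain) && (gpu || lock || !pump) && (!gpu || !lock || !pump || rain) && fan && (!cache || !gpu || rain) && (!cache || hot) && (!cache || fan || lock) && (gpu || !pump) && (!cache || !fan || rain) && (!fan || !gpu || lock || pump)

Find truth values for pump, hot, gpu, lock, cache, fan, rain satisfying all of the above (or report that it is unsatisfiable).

Unit clause (!gpu) forces gpu = False.
Unit clause (fan) forces fan = True.
In (gpu || !pump) only !pump is left, so pump = False.
In (lock || pump) only lock is left, so lock = True.
In (pump || !rain) only !rain is left, so rain = False.
In (!cache || !fan || rain) only !cache is left, so cache = False.
Set hot = True.
All clauses satisfied.

pump = False, hot = True, gpu = False, lock = True, cache = False, fan = True, rain = False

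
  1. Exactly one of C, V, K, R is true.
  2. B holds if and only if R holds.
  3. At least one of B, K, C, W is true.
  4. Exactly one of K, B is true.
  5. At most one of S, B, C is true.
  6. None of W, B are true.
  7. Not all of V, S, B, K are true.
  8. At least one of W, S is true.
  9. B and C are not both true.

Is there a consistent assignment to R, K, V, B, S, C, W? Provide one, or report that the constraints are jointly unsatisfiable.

R = False, K = True, V = False, B = False, S = True, C = False, W = False

  (1) {C, V, K, R}: 1 true — exactly one ✓
  (2) B=F, R=F — same ✓
  (3) {B, K, C, W}: 1 true — at least one ✓
  (4) {K, B}: 1 true — exactly one ✓
  (5) {S, B, C}: 1 true — at most one ✓
  (6) {W, B}: 0 true — none ✓
  (7) {V, S, B, K}: 2/4 true — not all ✓
  (8) {W, S}: 1 true — at least one ✓
  (9) B=F, C=F — not both ✓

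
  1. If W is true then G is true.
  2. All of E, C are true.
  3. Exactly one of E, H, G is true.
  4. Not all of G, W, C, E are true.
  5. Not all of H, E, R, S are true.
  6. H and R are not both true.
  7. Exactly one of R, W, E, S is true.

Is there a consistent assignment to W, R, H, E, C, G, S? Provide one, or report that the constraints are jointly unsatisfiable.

W = False; R = False; H = False; E = True; C = True; G = False; S = False

  (1) W=F ⇒ G: vacuous ✓
  (2) {E, C}: all 2 true ✓
  (3) {E, H, G}: 1 true — exactly one ✓
  (4) {G, W, C, E}: 2/4 true — not all ✓
  (5) {H, E, R, S}: 1/4 true — not all ✓
  (6) H=F, R=F — not both ✓
  (7) {R, W, E, S}: 1 true — exactly one ✓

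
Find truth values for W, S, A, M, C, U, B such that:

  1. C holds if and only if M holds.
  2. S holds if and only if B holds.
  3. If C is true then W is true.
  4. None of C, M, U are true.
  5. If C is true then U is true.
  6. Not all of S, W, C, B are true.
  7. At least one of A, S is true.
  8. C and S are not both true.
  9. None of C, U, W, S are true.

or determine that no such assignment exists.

W: False, S: False, A: True, M: False, C: False, U: False, B: False

  (1) C=F, M=F — same ✓
  (2) S=F, B=F — same ✓
  (3) C=F ⇒ W: vacuous ✓
  (4) {C, M, U}: 0 true — none ✓
  (5) C=F ⇒ U: vacuous ✓
  (6) {S, W, C, B}: 0/4 true — not all ✓
  (7) {A, S}: 1 true — at least one ✓
  (8) C=F, S=F — not both ✓
  (9) {C, U, W, S}: 0 true — none ✓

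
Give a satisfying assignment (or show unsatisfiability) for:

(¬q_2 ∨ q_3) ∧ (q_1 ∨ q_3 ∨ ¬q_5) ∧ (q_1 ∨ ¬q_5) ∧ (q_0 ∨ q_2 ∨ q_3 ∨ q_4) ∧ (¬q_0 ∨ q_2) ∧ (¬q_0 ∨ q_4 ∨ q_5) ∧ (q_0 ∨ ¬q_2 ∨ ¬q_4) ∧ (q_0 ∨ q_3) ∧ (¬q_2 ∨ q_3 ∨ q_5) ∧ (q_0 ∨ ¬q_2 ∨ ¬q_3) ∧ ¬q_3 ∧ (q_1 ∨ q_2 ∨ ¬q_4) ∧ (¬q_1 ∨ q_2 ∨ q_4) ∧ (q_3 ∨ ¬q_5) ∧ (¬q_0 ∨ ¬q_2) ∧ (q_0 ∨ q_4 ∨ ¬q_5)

UNSATISFIABLE

Case q_0 = True:
  (¬q_0 ∨ q_2) forces q_2 = True.
  Clause (¬q_0 ∨ ¬q_2) is falsified — contradiction.
Case q_0 = False:
  (q_0 ∨ q_3) forces q_3 = True.
  Clause (¬q_3) is falsified — contradiction.
Both cases fail, so the formula is unsatisfiable.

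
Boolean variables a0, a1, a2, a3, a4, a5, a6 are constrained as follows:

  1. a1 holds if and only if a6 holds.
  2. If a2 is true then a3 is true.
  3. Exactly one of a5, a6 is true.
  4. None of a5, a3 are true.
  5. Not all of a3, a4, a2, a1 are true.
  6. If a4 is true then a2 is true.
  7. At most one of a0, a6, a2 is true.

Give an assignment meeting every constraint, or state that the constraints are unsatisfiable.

a0 = False, a1 = True, a2 = False, a3 = False, a4 = False, a5 = False, a6 = True

  (1) a1=T, a6=T — same ✓
  (2) a2=F ⇒ a3: vacuous ✓
  (3) {a5, a6}: 1 true — exactly one ✓
  (4) {a5, a3}: 0 true — none ✓
  (5) {a3, a4, a2, a1}: 1/4 true — not all ✓
  (6) a4=F ⇒ a2: vacuous ✓
  (7) {a0, a6, a2}: 1 true — at most one ✓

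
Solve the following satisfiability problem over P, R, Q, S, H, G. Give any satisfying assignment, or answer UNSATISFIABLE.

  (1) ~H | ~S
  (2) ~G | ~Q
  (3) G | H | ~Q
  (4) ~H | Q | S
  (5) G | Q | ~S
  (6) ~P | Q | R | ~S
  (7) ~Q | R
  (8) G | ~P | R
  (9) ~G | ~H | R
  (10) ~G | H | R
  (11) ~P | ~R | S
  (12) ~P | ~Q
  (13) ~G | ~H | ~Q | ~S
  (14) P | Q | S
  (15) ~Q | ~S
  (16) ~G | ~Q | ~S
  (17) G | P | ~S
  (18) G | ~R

Set P = True.
  then (~P | ~Q) forces Q = False.
Set R = True.
  then (~P | ~R | S) forces S = True.
  then (G | ~R) forces G = True.
  then (~H | ~S) forces H = False.
All clauses satisfied.

P=T; R=T; Q=F; S=T; H=F; G=T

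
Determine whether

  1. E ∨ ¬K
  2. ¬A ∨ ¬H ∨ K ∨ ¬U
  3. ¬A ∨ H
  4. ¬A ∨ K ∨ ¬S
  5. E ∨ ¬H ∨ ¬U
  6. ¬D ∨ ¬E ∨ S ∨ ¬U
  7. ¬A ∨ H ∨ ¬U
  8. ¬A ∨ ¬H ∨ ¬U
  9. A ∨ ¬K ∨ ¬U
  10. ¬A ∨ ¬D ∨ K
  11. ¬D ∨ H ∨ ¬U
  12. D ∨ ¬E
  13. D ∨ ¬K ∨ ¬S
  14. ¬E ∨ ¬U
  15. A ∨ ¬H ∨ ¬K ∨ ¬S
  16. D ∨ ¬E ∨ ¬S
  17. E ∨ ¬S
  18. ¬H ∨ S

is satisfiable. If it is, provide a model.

Set D = False.
  then (D ∨ ¬E) forces E = False.
  then (E ∨ ¬S) forces S = False.
  then (¬H ∨ S) forces H = False.
  then (E ∨ ¬K) forces K = False.
  then (¬A ∨ H) forces A = False.
Set U = False.
All clauses satisfied.

D = False, K = False, H = False, A = False, E = False, S = False, U = False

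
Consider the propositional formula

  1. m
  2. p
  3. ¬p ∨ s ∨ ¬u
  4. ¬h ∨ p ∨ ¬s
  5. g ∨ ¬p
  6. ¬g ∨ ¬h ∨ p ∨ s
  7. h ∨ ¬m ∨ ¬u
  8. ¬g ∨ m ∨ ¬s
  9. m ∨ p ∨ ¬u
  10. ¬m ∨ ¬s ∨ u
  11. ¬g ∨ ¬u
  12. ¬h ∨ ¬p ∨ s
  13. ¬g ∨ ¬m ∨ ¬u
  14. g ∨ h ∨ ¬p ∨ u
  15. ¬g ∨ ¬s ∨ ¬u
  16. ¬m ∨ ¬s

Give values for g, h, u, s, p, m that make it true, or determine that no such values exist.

Unit clause (m) forces m = True.
Unit clause (p) forces p = True.
In (g ∨ ¬p) only g is left, so g = True.
In (¬g ∨ ¬u) only ¬u is left, so u = False.
In (¬m ∨ ¬s) only ¬s is left, so s = False.
In (¬h ∨ ¬p ∨ s) only ¬h is left, so h = False.
All clauses satisfied.

g = True, h = False, u = False, s = False, p = True, m = True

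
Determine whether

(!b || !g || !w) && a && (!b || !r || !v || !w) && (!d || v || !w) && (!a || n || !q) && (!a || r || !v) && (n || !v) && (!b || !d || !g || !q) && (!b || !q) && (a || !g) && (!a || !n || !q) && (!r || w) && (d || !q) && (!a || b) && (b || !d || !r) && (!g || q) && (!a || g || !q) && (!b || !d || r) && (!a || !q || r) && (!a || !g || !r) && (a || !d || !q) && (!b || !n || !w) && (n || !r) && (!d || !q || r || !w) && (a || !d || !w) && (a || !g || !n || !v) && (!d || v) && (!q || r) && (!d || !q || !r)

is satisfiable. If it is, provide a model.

g = False, r = False, n = True, d = False, b = True, q = False, w = False, a = True, v = False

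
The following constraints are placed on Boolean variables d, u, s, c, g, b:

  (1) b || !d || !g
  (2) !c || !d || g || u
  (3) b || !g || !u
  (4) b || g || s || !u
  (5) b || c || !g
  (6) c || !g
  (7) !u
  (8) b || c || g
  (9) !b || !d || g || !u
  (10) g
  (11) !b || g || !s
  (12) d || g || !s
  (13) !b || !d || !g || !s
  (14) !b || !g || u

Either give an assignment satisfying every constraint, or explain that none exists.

Unit clause (!u) forces u = False.
Unit clause (g) forces g = True.
In (!b || !g || u) only !b is left, so b = False.
In (b || !d || !g) only !d is left, so d = False.
In (b || c || !g) only c is left, so c = True.
Set s = False.
All clauses satisfied.

d: False, u: False, s: False, c: True, g: True, b: False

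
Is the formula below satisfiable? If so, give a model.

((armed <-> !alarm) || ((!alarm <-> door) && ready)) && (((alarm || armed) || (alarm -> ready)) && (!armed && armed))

No satisfying assignment exists.

Case armed = True: the conjunct !armed is False.
Case armed = False: the conjunct armed is False.
Both cases fail — unsatisfiable.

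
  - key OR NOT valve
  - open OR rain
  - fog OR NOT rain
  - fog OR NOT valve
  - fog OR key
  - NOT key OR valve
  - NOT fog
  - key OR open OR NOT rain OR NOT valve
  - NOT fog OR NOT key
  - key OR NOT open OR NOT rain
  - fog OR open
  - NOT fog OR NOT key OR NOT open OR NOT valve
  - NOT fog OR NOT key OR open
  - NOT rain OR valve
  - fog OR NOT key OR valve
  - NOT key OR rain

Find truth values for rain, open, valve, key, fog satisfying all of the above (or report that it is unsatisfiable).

Unsatisfiable

Case valve = True:
  (key OR NOT valve) forces key = True.
  (fog OR NOT valve) forces fog = True.
  Clause (NOT fog) is falsified — contradiction.
Case valve = False:
  (NOT key OR valve) forces key = False.
  (fog OR key) forces fog = True.
  Clause (NOT fog) is falsified — contradiction.
Both cases fail, so the formula is unsatisfiable.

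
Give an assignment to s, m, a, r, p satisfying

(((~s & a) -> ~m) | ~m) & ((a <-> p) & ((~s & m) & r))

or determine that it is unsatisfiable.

s: False, m: True, a: False, r: True, p: False

  ((~s & a) -> ~m) | ~m = True
    (~s & a) -> ~m = True
      ~s & a = False
        ~s = True
      ~m = False
    ~m = False
  (a <-> p) & ((~s & m) & r) = True
    a <-> p = True
    (~s & m) & r = True
      ~s & m = True
        ~s = True
Both conjuncts True, so the formula holds.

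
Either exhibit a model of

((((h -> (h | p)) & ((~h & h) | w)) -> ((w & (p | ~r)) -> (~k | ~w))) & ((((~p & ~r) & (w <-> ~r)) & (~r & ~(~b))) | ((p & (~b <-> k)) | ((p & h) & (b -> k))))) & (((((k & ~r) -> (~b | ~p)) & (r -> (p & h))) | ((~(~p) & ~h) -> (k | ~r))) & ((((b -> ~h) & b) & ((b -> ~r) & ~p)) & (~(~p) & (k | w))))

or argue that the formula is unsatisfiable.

Case p = True: the conjunct ~p is False.
Case p = False: the conjunct ~(~p) becomes ~(~False) = False.
Both cases fail — unsatisfiable.

Unsatisfiable — no assignment works.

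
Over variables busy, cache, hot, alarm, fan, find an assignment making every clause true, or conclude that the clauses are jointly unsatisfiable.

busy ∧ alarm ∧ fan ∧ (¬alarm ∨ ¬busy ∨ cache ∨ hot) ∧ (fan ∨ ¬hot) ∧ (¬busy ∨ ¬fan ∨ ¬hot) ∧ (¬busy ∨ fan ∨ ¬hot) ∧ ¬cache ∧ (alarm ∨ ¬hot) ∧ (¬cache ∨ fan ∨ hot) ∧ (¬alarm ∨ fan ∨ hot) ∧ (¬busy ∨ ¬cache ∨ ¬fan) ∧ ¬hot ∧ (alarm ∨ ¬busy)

Case busy = True:
  (alarm) forces alarm = True.
  (fan) forces fan = True.
  (¬busy ∨ ¬fan ∨ ¬hot) forces hot = False.
  (¬alarm ∨ ¬busy ∨ cache ∨ hot) forces cache = True.
  Clause (¬cache) is falsified — contradiction.
Case busy = False:
  Clause (busy) is falsified — contradiction.
Both cases fail, so the formula is unsatisfiable.

The formula is unsatisfiable.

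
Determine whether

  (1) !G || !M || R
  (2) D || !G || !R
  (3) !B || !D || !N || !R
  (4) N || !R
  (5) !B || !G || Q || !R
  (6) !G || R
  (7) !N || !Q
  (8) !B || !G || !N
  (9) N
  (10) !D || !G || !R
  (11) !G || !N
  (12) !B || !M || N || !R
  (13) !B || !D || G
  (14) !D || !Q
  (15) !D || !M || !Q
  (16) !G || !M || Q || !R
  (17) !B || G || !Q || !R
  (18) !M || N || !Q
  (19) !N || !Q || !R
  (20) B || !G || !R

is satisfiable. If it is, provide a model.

Q = False, R = False, G = False, M = False, N = True, B = False, D = True

Unit clause (N) forces N = True.
In (!G || !N) only !G is left, so G = False.
In (!N || !Q) only !Q is left, so Q = False.
Set R = False.
Set M = False.
Set B = False.
Set D = True.
All clauses satisfied.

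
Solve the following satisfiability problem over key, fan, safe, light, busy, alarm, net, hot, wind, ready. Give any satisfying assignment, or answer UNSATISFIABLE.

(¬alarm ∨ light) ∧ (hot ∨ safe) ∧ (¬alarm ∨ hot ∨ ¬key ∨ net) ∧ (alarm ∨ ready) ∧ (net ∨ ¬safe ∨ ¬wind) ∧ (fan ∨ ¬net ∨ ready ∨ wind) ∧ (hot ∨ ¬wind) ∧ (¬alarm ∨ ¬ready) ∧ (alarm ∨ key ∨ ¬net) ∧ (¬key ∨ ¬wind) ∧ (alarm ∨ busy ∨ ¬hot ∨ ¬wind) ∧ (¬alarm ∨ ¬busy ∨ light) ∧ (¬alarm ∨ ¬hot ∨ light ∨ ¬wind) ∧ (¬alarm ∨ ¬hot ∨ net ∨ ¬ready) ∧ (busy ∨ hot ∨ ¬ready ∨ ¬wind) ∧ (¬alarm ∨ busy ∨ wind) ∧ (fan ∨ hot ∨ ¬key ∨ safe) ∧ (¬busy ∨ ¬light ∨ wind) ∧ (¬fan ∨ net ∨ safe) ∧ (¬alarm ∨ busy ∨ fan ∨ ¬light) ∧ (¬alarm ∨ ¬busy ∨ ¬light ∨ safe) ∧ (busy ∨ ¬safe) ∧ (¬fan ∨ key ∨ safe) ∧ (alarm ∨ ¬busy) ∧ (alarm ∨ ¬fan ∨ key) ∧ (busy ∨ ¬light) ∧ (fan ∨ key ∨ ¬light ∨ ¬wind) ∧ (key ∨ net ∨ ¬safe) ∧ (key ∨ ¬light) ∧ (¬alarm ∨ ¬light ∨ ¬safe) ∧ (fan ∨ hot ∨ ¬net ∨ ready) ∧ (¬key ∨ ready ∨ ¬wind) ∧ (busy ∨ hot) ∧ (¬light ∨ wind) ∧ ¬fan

key = True, fan = False, safe = False, light = False, busy = False, alarm = False, net = True, hot = True, wind = False, ready = True

Unit clause (¬fan) forces fan = False.
Set key = True.
  then (¬key ∨ ¬wind) forces wind = False.
  then (¬light ∨ wind) forces light = False.
  then (¬alarm ∨ light) forces alarm = False.
  then (alarm ∨ ready) forces ready = True.
  then (alarm ∨ ¬busy) forces busy = False.
  then (busy ∨ hot) forces hot = True.
  then (busy ∨ ¬safe) forces safe = False.
Set net = True.
All clauses satisfied.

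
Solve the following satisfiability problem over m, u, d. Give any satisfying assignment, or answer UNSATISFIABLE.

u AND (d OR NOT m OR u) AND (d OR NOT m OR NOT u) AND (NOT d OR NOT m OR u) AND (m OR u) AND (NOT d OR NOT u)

m = False; u = True; d = False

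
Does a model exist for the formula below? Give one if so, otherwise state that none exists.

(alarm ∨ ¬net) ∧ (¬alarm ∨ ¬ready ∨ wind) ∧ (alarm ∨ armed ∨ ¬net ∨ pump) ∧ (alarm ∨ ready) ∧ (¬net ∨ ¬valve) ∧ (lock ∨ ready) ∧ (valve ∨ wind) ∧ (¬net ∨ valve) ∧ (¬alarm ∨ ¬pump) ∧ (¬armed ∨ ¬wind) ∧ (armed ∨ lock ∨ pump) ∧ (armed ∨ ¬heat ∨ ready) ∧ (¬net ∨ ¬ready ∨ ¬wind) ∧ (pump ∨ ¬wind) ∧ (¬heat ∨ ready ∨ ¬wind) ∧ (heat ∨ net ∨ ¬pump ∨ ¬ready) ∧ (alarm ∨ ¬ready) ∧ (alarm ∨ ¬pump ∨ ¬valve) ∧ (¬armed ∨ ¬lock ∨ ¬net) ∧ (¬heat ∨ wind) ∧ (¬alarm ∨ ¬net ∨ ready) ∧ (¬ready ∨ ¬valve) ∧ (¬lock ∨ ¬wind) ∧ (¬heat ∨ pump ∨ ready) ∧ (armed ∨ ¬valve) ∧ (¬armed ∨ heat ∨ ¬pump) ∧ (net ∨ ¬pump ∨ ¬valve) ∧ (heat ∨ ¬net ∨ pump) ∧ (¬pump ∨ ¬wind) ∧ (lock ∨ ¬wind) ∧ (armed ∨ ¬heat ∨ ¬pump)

armed: True; wind: False; alarm: True; ready: False; lock: True; valve: True; heat: False; pump: False; net: False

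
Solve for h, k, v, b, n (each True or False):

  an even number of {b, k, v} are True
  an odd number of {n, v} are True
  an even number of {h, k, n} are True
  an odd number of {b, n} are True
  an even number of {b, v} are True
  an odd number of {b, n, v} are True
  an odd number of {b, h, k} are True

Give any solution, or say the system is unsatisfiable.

h = True, k = False, v = False, b = False, n = True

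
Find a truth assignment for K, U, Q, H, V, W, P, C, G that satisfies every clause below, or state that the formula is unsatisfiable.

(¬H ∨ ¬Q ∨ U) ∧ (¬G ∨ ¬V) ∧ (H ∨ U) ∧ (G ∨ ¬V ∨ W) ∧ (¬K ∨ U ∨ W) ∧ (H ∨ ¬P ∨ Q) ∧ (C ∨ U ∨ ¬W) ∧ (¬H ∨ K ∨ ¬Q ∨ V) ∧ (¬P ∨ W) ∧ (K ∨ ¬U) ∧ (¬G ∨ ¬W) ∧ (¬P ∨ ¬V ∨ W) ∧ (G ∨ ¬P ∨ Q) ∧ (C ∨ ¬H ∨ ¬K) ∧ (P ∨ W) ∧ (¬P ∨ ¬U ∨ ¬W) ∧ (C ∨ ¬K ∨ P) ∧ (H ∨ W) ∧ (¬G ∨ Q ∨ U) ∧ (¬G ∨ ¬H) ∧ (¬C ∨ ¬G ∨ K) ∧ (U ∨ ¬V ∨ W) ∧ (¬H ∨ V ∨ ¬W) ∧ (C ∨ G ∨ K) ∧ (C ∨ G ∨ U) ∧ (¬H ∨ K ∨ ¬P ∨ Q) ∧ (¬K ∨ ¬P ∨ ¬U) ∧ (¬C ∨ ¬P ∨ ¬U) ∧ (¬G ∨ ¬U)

K: True, U: True, Q: False, H: True, V: True, W: True, P: False, C: True, G: False

Set K = True.
Set U = True.
  then (¬K ∨ ¬P ∨ ¬U) forces P = False.
  then (¬G ∨ ¬U) forces G = False.
  then (P ∨ W) forces W = True.
  then (C ∨ ¬K ∨ P) forces C = True.
Set Q = False.
Set H = True.
  then (¬H ∨ V ∨ ¬W) forces V = True.
All clauses satisfied.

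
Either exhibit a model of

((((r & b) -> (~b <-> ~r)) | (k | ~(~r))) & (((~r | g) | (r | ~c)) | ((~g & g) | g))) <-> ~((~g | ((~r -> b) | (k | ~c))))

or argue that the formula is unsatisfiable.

g: True, r: False, k: False, c: True, b: False

  ((((r & b) -> (~b <-> ~r)) | (k | ~(~r))) & (((~r | g) | (r | ~c)) | ((~g & g) | g))) <-> ~((~g | ((~r -> b) | (k | ~c)))) = True
    (((r & b) -> (~b <-> ~r)) | (k | ~(~r))) & (((~r | g) | (r | ~c)) | ((~g & g) | g)) = True
      ((r & b) -> (~b <-> ~r)) | (k | ~(~r)) = True
        (r & b) -> (~b <-> ~r) = True
          r & b = False
          ~b <-> ~r = True
            ~b = True
            ~r = True
        k | ~(~r) = False
          ~(~r) = False
            ~r = True
      ((~r | g) | (r | ~c)) | ((~g & g) | g) = True
        (~r | g) | (r | ~c) = True
          ~r | g = True
            ~r = True
          r | ~c = False
            ~c = False
        (~g & g) | g = True
          ~g & g = False
            ~g = False
    ~((~g | ((~r -> b) | (k | ~c)))) = True
      ~g | ((~r -> b) | (k | ~c)) = False
        ~g = False
        (~r -> b) | (k | ~c) = False
          ~r -> b = False
            ~r = True
          k | ~c = False
            ~c = False
The formula evaluates to True.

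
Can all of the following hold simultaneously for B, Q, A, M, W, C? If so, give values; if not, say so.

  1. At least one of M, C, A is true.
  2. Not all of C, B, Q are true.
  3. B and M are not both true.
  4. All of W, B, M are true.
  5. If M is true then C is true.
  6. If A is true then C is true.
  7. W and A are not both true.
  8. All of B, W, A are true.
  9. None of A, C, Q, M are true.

Unsatisfiable

Case A = True:
  Constraint (9) is violated (A=T) — contradiction.
Case A = False:
  Constraint (8) is violated (A=F) — contradiction.
Both cases fail — unsatisfiable.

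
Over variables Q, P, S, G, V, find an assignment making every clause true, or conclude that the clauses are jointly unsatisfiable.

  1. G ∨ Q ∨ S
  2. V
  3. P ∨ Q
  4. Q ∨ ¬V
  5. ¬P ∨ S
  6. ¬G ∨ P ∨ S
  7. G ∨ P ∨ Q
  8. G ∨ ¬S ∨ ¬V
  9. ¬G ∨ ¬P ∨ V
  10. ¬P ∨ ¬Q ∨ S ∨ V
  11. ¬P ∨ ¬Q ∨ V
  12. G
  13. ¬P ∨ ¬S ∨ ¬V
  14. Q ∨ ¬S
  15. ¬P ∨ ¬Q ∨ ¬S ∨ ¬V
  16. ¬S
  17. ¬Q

UNSATISFIABLE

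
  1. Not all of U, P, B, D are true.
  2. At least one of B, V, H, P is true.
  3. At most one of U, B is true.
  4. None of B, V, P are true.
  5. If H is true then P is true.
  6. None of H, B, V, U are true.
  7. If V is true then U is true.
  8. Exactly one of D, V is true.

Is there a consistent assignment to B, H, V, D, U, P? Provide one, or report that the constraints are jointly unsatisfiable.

No satisfying assignment exists.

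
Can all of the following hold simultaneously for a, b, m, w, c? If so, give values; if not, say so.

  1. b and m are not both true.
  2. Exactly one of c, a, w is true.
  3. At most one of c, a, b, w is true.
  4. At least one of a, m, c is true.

a = False; b = False; m = True; w = True; c = False

  (1) b=F, m=T — not both ✓
  (2) {c, a, w}: 1 true — exactly one ✓
  (3) {c, a, b, w}: 1 true — at most one ✓
  (4) {a, m, c}: 1 true — at least one ✓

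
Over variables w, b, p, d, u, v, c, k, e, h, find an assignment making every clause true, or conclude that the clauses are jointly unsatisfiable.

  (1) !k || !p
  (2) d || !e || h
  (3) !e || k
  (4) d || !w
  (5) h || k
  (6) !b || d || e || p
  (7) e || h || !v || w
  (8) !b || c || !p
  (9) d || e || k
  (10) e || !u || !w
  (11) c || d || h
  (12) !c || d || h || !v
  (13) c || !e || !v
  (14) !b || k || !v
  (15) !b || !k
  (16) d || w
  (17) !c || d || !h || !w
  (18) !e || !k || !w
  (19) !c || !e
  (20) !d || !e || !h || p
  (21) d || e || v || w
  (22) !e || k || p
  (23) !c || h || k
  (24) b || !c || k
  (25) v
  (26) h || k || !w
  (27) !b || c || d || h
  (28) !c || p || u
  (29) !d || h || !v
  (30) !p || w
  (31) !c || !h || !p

w = True; b = False; p = False; d = True; u = False; v = True; c = False; k = True; e = False; h = True

Unit clause (v) forces v = True.
Set w = True.
  then (d || !w) forces d = True.
  then (!d || h || !v) forces h = True.
Try b = True:
  (!b || k || !v) forces k = True.
  clause (!b || !k) is falsified — backtrack.
So b = False.
Set p = False.
  then (!d || !e || !h || p) forces e = False.
  then (e || !u || !w) forces u = False.
  then (!c || p || u) forces c = False.
Set k = True.
All clauses satisfied.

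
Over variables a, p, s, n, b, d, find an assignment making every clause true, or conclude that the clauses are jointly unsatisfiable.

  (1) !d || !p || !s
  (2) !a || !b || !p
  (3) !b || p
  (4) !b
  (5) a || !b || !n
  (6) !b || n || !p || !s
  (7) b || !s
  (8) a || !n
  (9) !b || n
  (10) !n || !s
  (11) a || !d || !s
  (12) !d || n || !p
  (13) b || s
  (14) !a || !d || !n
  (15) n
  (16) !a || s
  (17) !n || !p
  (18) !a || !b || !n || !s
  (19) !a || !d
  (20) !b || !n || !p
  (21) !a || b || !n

Case b = True:
  Clause (!b) is falsified — contradiction.
Case b = False:
  (b || !s) forces s = False.
  Clause (b || s) is falsified — contradiction.
Both cases fail, so the formula is unsatisfiable.

No satisfying assignment exists.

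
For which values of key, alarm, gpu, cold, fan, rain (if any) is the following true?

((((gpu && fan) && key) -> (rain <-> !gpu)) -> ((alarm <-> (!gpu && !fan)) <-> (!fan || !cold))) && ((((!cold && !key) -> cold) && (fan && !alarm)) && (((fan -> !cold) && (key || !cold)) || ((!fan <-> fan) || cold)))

key: True, alarm: False, gpu: True, cold: False, fan: True, rain: True

  (((gpu && fan) && key) -> (rain <-> !gpu)) -> ((alarm <-> (!gpu && !fan)) <-> (!fan || !cold)) = True
    ((gpu && fan) && key) -> (rain <-> !gpu) = False
      (gpu && fan) && key = True
        gpu && fan = True
      rain <-> !gpu = False
        !gpu = False
    (alarm <-> (!gpu && !fan)) <-> (!fan || !cold) = True
      alarm <-> (!gpu && !fan) = True
        !gpu && !fan = False
          !gpu = False
          !fan = False
      !fan || !cold = True
        !fan = False
        !cold = True
  (((!cold && !key) -> cold) && (fan && !alarm)) && (((fan -> !cold) && (key || !cold)) || ((!fan <-> fan) || cold)) = True
    ((!cold && !key) -> cold) && (fan && !alarm) = True
      (!cold && !key) -> cold = True
        !cold && !key = False
          !cold = True
          !key = False
      fan && !alarm = True
        !alarm = True
    ((fan -> !cold) && (key || !cold)) || ((!fan <-> fan) || cold) = True
      (fan -> !cold) && (key || !cold) = True
        fan -> !cold = True
          !cold = True
        key || !cold = True
          !cold = True
      (!fan <-> fan) || cold = False
        !fan <-> fan = False
          !fan = False
Both conjuncts True, so the formula holds.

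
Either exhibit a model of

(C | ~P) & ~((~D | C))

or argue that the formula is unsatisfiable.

P: False, C: False, D: True

  C | ~P = True
    ~P = True
  ~((~D | C)) = True
    ~D | C = False
      ~D = False
Both conjuncts True, so the formula holds.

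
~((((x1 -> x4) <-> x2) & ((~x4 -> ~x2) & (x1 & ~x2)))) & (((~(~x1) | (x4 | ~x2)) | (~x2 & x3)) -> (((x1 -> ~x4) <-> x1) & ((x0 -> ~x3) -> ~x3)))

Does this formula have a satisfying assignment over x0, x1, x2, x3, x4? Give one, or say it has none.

x0=T, x1=F, x2=T, x3=T, x4=F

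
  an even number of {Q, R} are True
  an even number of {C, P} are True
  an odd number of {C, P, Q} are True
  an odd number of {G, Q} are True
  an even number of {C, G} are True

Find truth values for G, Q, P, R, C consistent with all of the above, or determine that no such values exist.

G = False; Q = True; P = False; R = True; C = False

{Q, R}: 2 true → even ✓
{C, P}: 0 true → even ✓
{C, P, Q}: 1 true → odd ✓
{G, Q}: 1 true → odd ✓
{C, G}: 0 true → even ✓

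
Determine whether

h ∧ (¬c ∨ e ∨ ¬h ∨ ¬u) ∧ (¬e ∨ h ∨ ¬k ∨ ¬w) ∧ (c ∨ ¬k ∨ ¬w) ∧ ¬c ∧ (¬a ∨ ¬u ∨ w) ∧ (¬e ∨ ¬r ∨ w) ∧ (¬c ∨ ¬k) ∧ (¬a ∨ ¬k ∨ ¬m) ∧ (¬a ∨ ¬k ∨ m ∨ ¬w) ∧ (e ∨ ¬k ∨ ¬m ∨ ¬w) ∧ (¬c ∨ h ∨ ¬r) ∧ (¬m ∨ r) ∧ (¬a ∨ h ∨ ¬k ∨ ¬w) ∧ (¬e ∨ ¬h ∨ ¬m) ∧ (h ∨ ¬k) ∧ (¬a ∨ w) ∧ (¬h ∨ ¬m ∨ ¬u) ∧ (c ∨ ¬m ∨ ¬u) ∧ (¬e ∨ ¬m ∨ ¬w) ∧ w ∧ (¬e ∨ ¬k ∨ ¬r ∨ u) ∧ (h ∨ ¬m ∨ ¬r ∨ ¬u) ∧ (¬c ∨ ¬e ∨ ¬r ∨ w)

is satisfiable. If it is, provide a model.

Unit clause (h) forces h = True.
Unit clause (¬c) forces c = False.
Unit clause (w) forces w = True.
In (c ∨ ¬k ∨ ¬w) only ¬k is left, so k = False.
Set u = False.
Set r = False.
  then (¬m ∨ r) forces m = False.
Set a = False.
Set e = True.
All clauses satisfied.

w=T, k=F, u=F, r=F, a=F, e=T, m=F, h=T, c=F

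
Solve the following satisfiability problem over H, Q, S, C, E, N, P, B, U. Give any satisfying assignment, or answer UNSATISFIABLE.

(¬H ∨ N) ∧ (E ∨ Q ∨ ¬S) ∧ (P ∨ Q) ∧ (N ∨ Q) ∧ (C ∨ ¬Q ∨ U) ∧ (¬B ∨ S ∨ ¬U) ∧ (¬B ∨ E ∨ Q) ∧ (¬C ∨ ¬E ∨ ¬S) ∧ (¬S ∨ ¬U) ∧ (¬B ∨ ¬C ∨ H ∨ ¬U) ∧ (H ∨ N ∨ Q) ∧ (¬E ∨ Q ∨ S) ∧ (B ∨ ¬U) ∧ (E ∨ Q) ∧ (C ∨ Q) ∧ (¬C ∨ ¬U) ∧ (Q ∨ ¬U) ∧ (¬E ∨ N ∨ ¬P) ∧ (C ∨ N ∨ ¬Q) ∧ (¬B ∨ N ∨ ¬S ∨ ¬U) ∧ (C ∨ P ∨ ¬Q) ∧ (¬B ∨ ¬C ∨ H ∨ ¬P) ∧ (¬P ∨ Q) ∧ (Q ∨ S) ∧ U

The formula is unsatisfiable.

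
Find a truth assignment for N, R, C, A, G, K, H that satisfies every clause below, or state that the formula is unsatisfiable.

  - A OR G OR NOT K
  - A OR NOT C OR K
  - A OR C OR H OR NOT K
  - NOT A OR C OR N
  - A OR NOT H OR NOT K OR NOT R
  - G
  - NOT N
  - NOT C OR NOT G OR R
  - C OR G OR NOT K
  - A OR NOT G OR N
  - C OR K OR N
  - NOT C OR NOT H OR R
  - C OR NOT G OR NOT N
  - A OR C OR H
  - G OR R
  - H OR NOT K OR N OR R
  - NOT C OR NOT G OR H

N = False, R = True, C = True, A = True, G = True, K = False, H = True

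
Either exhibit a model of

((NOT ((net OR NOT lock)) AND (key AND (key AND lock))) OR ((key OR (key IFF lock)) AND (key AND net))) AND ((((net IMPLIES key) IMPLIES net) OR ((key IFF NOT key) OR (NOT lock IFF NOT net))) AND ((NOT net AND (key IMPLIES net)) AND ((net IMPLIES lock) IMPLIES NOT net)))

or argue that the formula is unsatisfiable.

Unsatisfiable — no assignment works.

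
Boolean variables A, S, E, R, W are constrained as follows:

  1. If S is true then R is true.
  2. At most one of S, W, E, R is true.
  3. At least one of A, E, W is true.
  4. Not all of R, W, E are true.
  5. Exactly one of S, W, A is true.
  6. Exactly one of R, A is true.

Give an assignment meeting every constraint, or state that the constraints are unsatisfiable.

A = True, S = False, E = True, R = False, W = False

  (1) S=F ⇒ R: vacuous ✓
  (2) {S, W, E, R}: 1 true — at most one ✓
  (3) {A, E, W}: 2 true — at least one ✓
  (4) {R, W, E}: 1/3 true — not all ✓
  (5) {S, W, A}: 1 true — exactly one ✓
  (6) {R, A}: 1 true — exactly one ✓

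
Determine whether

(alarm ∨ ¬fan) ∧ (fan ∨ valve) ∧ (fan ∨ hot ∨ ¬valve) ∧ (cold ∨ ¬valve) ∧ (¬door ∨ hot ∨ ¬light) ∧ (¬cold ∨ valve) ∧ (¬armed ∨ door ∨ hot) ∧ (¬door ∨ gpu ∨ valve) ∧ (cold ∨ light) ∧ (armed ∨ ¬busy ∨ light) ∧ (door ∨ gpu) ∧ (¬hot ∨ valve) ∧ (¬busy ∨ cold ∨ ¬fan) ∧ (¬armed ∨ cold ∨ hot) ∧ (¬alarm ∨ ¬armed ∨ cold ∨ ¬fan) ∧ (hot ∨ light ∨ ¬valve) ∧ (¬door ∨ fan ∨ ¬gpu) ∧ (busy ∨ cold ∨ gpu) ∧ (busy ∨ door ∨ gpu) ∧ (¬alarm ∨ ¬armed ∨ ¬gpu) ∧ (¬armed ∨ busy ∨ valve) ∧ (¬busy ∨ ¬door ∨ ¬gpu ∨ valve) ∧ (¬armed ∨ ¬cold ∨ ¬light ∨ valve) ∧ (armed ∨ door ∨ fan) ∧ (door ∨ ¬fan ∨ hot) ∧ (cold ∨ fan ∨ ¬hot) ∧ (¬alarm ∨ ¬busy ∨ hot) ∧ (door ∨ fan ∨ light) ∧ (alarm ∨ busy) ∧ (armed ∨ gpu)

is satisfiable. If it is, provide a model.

cold=T; door=T; armed=F; fan=T; hot=T; busy=T; gpu=T; light=T; valve=T; alarm=T

Set cold = True.
  then (¬cold ∨ valve) forces valve = True.
Set door = True.
Set armed = False.
  then (armed ∨ gpu) forces gpu = True.
  then (¬door ∨ fan ∨ ¬gpu) forces fan = True.
  then (alarm ∨ ¬fan) forces alarm = True.
Set hot = True.
Set busy = True.
  then (armed ∨ ¬busy ∨ light) forces light = True.
All clauses satisfied.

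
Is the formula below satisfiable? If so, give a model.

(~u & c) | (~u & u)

u = False, c = True

  (~u & c) | (~u & u) = True
    ~u & c = True
      ~u = True
    ~u & u = False
      ~u = True
The formula evaluates to True.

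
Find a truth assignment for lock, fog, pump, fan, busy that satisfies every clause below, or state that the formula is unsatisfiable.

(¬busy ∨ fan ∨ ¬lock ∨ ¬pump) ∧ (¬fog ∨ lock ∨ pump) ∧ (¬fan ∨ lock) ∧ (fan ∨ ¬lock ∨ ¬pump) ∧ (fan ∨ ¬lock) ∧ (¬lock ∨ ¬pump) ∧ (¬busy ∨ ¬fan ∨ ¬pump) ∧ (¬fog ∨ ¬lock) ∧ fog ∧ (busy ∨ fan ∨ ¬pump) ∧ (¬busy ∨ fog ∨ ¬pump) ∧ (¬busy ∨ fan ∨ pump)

lock=F, fog=T, pump=T, fan=F, busy=T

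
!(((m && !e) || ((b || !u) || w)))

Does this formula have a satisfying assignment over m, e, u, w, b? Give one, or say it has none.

m: True, e: True, u: True, w: False, b: False

  !(((m && !e) || ((b || !u) || w))) = True
    (m && !e) || ((b || !u) || w) = False
      m && !e = False
        !e = False
      (b || !u) || w = False
        b || !u = False
          !u = False
The formula evaluates to True.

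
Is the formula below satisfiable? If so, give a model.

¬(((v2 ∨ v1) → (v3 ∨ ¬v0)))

v0: True; v1: True; v2: False; v3: False

  ¬(((v2 ∨ v1) → (v3 ∨ ¬v0))) = True
    (v2 ∨ v1) → (v3 ∨ ¬v0) = False
      v2 ∨ v1 = True
      v3 ∨ ¬v0 = False
        ¬v0 = False
The formula evaluates to True.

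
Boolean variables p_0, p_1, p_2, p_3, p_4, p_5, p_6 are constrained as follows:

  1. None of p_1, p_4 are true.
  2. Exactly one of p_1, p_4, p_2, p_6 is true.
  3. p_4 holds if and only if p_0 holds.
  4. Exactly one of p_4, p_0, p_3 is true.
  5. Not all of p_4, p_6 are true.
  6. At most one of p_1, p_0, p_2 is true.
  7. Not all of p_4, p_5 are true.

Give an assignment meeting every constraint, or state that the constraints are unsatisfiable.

p_0=F, p_1=F, p_2=T, p_3=T, p_4=F, p_5=F, p_6=F

  (1) {p_1, p_4}: 0 true — none ✓
  (2) {p_1, p_4, p_2, p_6}: 1 true — exactly one ✓
  (3) p_4=F, p_0=F — same ✓
  (4) {p_4, p_0, p_3}: 1 true — exactly one ✓
  (5) {p_4, p_6}: 0/2 true — not all ✓
  (6) {p_1, p_0, p_2}: 1 true — at most one ✓
  (7) {p_4, p_5}: 0/2 true — not all ✓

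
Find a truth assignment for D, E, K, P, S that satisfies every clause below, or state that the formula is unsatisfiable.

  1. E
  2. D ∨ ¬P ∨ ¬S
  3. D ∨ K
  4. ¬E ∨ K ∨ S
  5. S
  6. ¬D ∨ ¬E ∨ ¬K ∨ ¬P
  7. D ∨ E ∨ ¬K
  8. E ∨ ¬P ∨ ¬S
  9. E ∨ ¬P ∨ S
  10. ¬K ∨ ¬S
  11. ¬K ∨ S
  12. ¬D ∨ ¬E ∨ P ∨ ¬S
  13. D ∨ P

Unit clause (E) forces E = True.
Unit clause (S) forces S = True.
In (¬K ∨ ¬S) only ¬K is left, so K = False.
In (D ∨ K) only D is left, so D = True.
In (¬D ∨ ¬E ∨ P ∨ ¬S) only P is left, so P = True.
All clauses satisfied.

D = True, E = True, K = False, P = True, S = True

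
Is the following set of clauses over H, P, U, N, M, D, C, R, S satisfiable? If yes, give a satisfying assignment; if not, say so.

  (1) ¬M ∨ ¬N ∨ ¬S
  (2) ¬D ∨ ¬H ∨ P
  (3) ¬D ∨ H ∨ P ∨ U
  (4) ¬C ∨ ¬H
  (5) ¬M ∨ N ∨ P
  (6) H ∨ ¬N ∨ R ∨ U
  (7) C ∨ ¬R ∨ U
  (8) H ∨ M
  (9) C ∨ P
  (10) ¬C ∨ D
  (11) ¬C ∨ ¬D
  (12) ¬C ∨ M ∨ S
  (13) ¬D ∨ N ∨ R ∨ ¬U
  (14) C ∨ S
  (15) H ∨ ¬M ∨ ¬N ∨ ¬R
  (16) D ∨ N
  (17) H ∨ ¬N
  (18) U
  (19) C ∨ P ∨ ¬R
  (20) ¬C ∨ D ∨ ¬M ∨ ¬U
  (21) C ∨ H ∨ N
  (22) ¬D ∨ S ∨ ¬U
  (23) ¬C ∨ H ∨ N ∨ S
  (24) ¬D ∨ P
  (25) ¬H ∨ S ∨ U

Unit clause (U) forces U = True.
Set H = True.
  then (¬C ∨ ¬H) forces C = False.
  then (C ∨ P) forces P = True.
  then (C ∨ S) forces S = True.
Set N = False.
  then (D ∨ N) forces D = True.
  then (¬D ∨ N ∨ R ∨ ¬U) forces R = True.
Set M = True.
All clauses satisfied.

H = True, P = True, U = True, N = False, M = True, D = True, C = False, R = True, S = True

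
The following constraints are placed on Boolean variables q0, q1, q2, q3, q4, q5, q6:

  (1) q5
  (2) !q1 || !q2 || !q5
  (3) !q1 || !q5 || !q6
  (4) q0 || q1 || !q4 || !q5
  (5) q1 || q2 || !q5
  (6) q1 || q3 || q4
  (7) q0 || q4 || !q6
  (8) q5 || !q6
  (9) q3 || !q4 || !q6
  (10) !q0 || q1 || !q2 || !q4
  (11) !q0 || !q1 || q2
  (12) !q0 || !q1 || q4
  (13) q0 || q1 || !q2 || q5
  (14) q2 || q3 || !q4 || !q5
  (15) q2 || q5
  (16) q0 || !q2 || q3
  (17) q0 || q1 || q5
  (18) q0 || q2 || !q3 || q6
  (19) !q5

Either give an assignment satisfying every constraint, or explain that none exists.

Case q5 = True:
  Clause (!q5) is falsified — contradiction.
Case q5 = False:
  Clause (q5) is falsified — contradiction.
Both cases fail, so the formula is unsatisfiable.

Unsatisfiable — no assignment works.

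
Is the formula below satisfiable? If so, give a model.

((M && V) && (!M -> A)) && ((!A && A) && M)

Case A = True: the conjunct !A is False.
Case A = False: the conjunct A is False.
Both cases fail — unsatisfiable.

Unsatisfiable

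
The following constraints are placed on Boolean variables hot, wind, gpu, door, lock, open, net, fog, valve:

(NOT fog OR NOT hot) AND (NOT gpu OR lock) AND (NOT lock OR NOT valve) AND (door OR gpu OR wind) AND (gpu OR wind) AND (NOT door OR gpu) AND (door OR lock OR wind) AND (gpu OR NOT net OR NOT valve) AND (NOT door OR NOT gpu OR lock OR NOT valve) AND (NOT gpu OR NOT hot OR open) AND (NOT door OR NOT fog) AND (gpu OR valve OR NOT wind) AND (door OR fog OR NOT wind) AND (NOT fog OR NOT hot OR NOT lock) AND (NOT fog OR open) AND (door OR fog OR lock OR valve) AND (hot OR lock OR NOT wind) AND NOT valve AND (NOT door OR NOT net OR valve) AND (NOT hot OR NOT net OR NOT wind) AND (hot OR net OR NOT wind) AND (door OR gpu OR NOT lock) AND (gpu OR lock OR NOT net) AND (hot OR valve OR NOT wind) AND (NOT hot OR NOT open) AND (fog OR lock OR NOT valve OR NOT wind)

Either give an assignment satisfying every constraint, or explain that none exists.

Unit clause (NOT valve) forces valve = False.
Set hot = False.
  then (hot OR valve OR NOT wind) forces wind = False.
  then (gpu OR wind) forces gpu = True.
  then (NOT gpu OR lock) forces lock = True.
Set door = False.
Set open = False.
  then (NOT fog OR open) forces fog = False.
Set net = False.
All clauses satisfied.

hot = False; wind = False; gpu = True; door = False; lock = True; open = False; net = False; fog = False; valve = False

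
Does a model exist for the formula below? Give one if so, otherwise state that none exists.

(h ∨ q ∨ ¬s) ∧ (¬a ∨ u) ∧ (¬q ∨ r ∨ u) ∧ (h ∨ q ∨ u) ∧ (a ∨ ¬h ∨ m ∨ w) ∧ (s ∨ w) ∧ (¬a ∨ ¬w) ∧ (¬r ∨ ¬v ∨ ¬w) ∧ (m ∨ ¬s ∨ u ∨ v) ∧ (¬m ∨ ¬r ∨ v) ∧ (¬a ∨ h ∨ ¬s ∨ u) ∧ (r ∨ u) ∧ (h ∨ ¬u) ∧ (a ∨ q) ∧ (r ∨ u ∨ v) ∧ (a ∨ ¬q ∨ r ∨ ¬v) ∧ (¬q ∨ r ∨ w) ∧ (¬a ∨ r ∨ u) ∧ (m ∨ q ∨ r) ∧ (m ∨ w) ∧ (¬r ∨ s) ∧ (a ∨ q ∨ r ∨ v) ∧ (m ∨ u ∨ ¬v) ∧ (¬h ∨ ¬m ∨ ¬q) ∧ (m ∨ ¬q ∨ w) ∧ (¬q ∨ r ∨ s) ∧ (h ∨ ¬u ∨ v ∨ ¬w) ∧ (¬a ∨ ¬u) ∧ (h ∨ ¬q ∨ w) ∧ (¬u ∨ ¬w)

The formula is unsatisfiable.

Case u = True:
  (h ∨ ¬u) forces h = True.
  (¬a ∨ ¬u) forces a = False.
  (a ∨ q) forces q = True.
  (¬h ∨ ¬m ∨ ¬q) forces m = False.
  (a ∨ ¬h ∨ m ∨ w) forces w = True.
  Clause (¬u ∨ ¬w) is falsified — contradiction.
Case u = False:
  (¬a ∨ u) forces a = False.
  (r ∨ u) forces r = True.
  (a ∨ q) forces q = True.
  (¬r ∨ s) forces s = True.
  If m = True:
    (¬m ∨ ¬r ∨ v) forces v = True.
    (¬r ∨ ¬v ∨ ¬w) forces w = False.
    (¬h ∨ ¬m ∨ ¬q) forces h = False.
    clause (h ∨ ¬q ∨ w) is falsified.
  If m = False:
    (m ∨ ¬s ∨ u ∨ v) forces v = True.
    clause (m ∨ u ∨ ¬v) is falsified.
  Every sub-case reaches a contradiction.
Both cases fail, so the formula is unsatisfiable.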